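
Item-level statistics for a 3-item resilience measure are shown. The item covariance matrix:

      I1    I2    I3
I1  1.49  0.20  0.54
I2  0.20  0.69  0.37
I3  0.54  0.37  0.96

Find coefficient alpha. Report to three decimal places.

sum of item variances = 1.49 + 0.69 + 0.96 = 3.14
Sum of the distinct covariances = 1.11
σ²_total = 3.14 + 2 × 1.11 = 5.36
α = (k/(k−1))·(1 − sum of item variances/σ²_total) = (3/2)·(1 − 3.14/5.36) = 0.621

coefficient alpha = 0.621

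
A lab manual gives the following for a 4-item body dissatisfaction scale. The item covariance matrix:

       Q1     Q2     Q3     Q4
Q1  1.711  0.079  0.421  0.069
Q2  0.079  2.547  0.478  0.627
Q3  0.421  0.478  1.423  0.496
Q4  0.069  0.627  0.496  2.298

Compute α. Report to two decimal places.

α = 0.47

sum of item variances = 1.711 + 2.547 + 1.423 + 2.298 = 7.979
Sum of off-diagonal covariances = 2.170
σ²_T = 7.979 + 2 × 2.170 = 12.319
α = (k/(k−1))·(1 − sum of item variances/σ²_T) = (4/3)·(1 − 7.979/12.319) = 0.47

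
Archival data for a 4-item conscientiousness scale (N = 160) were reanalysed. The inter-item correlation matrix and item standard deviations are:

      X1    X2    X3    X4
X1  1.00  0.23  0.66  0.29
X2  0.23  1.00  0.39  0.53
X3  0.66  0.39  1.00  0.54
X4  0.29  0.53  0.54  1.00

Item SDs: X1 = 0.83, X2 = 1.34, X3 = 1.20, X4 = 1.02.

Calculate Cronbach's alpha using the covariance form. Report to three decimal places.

Cronbach's alpha = 0.748

Σσ²ᵢ = 0.83² + 1.34² + 1.20² + 1.02² = 4.9649
Covariances σ_ij = r_ij · s_i · s_j:
  σ(X1,X2) = 0.23 × 0.83 × 1.34 = 0.2558
  σ(X1,X3) = 0.66 × 0.83 × 1.20 = 0.6574
  σ(X1,X4) = 0.29 × 0.83 × 1.02 = 0.2455
  σ(X2,X3) = 0.39 × 1.34 × 1.20 = 0.6271
  σ(X2,X4) = 0.53 × 1.34 × 1.02 = 0.7244
  σ(X3,X4) = 0.54 × 1.20 × 1.02 = 0.6610
σ²_T = Σσ²ᵢ + 2·Σσ_ij = 4.9649 + 2 × 3.1712 = 11.3073
α = (4/3)·(1 − 4.9649/11.3073) = 0.748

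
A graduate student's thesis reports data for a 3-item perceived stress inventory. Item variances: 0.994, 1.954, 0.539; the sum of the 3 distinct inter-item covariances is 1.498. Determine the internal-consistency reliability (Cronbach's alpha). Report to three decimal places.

α = 0.693

Σσᵢ² = 0.994 + 1.954 + 0.539 = 3.487
Sum of distinct covariances = 1.498
σ²_T = Σσᵢ² + 2·Σcov = 3.487 + 2 × 1.498 = 6.483
α = (3/2)·(1 − 3.487/6.483) = 0.693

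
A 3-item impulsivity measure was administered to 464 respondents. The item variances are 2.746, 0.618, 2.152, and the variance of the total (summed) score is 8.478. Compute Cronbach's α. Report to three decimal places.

Σσᵢ² = 2.746 + 0.618 + 2.152 = 5.516
α = (k/(k−1))·(1 − Σσᵢ²/total variance) = (3/2)·(1 − 5.516/8.478) = 0.524

Cronbach's α = 0.524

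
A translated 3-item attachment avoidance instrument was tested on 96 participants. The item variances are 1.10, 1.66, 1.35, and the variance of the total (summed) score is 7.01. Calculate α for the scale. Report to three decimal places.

ΣVar(i) = 1.10 + 1.66 + 1.35 = 4.11
α = (k/(k−1))·(1 − ΣVar(i)/Var(T)) = (3/2)·(1 − 4.11/7.01) = 0.621

α = 0.621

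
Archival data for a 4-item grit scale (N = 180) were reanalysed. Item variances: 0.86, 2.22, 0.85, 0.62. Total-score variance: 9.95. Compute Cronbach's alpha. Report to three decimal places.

ΣVar(i) = 0.86 + 2.22 + 0.85 + 0.62 = 4.55
α = (k/(k−1))·(1 − ΣVar(i)/total variance) = (4/3)·(1 − 4.55/9.95) = 0.724

Cronbach's alpha = 0.724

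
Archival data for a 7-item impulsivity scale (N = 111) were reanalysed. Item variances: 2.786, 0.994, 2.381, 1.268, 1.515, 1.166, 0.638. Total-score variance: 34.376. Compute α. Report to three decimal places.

α = 0.802

ΣVar(i) = 2.786 + 0.994 + 2.381 + 1.268 + 1.515 + 1.166 + 0.638 = 10.748
α = (k/(k−1))·(1 − ΣVar(i)/σ²_T) = (7/6)·(1 − 10.748/34.376) = 0.802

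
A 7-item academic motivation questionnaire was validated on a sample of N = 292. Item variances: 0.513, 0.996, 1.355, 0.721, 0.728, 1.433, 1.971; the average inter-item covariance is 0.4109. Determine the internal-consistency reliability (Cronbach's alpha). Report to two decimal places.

sum of item variances = 0.513 + 0.996 + 1.355 + 0.721 + 0.728 + 1.433 + 1.971 = 7.717
Sum of the 21 distinct covariances = 21 × 0.4109 = 8.6289
σ²_T = sum of item variances + 2·Σcov = 7.717 + 2 × 8.6289 = 24.9748
α = (7/6)·(1 − 7.717/24.9748) = 0.81

α = 0.81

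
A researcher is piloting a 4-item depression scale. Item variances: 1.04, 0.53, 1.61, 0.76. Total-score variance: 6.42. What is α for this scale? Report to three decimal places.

α = 0.515

Σσᵢ² = 1.04 + 0.53 + 1.61 + 0.76 = 3.94
α = (k/(k−1))·(1 − Σσᵢ²/Var(T)) = (4/3)·(1 − 3.94/6.42) = 0.515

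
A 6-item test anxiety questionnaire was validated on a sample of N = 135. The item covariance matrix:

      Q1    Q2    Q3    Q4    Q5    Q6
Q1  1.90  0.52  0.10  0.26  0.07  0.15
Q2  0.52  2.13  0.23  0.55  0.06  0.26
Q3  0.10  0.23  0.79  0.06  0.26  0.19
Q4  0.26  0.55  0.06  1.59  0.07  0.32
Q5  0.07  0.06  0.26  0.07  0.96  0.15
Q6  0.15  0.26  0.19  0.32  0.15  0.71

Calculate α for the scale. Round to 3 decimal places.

Σσ²ᵢ = 1.90 + 2.13 + 0.79 + 1.59 + 0.96 + 0.71 = 8.08
Sum of off-diagonal covariances = 3.25
total variance = 8.08 + 2 × 3.25 = 14.58
α = (k/(k−1))·(1 − Σσ²ᵢ/total variance) = (6/5)·(1 − 8.08/14.58) = 0.535

α = 0.535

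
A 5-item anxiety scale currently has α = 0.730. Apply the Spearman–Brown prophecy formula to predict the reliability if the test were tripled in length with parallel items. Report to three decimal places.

predicted reliability = 0.890

Length factor m = 3
α' = m·α / (1 + (m−1)·α)
   = 3 × 0.730 / (1 + (3 − 1) × 0.730)
   = 2.1900 / 2.4600 = 0.890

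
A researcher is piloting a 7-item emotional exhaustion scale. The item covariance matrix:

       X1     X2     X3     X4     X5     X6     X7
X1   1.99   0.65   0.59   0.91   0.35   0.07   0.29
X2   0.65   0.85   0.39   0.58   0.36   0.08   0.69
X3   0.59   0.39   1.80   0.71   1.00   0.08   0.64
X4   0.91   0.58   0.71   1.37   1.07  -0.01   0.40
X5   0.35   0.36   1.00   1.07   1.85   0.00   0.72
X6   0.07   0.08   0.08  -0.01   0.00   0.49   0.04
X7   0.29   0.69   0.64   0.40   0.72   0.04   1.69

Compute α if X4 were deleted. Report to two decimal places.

α = 0.69

Remaining items: X1, X2, X3, X5, X6, X7 (k = 6).
ΣVar(i) = 1.99 + 0.85 + 1.80 + 1.85 + 0.49 + 1.69 = 8.67
total variance = 8.67 + 2 × 5.95 = 20.57
α (item deleted) = (6/5)·(1 − 8.67/20.57) = 0.69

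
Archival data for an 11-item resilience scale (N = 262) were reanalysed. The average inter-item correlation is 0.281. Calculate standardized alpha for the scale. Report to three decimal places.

Standardized α = k·r̄ / (1 + (k−1)·r̄) = 11 × 0.281 / (1 + 10 × 0.281)
  = 3.0910 / 3.8100 = 0.811

standardized alpha = 0.811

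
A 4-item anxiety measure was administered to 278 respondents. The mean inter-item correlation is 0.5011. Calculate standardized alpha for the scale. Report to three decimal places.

Standardized α = k·r̄ / (1 + (k−1)·r̄) = 4 × 0.5011 / (1 + 3 × 0.5011)
  = 2.0044 / 2.5033 = 0.801

α = 0.801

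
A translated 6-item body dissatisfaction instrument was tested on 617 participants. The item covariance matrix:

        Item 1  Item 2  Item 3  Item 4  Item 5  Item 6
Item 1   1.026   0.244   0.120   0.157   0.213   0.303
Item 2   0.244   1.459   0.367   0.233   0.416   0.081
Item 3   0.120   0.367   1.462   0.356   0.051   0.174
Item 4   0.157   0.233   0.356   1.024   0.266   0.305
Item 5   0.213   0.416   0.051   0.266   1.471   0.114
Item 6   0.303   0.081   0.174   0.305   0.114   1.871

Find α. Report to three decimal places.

ΣVar(i) = 1.026 + 1.459 + 1.462 + 1.024 + 1.471 + 1.871 = 8.313
Σ_{i<j} σ_ij = 3.400
σ²_total = 8.313 + 2 × 3.400 = 15.113
α = (k/(k−1))·(1 − ΣVar(i)/σ²_total) = (6/5)·(1 − 8.313/15.113) = 0.540

α = 0.540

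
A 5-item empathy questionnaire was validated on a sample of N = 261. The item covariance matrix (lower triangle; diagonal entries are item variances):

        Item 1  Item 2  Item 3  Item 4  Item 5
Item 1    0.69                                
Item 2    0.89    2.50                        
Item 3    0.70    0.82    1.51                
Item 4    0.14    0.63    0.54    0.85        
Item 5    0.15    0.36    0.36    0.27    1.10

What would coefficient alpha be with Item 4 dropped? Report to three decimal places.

Remaining items: Item 1, Item 2, Item 3, Item 5 (k = 4).
Σσ²ᵢ = 0.69 + 2.50 + 1.51 + 1.10 = 5.80
σ²_total = 5.80 + 2 × 3.28 = 12.36
α (item deleted) = (4/3)·(1 − 5.80/12.36) = 0.708

coefficient alpha = 0.708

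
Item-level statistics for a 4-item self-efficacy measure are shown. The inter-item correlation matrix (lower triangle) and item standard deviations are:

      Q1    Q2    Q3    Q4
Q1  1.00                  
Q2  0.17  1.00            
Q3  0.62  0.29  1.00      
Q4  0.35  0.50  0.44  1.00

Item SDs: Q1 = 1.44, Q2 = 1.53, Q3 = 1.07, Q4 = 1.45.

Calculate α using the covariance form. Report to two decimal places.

α = 0.71

Σσ²ᵢ = 1.44² + 1.53² + 1.07² + 1.45² = 7.6619
Covariances σ_ij = r_ij · s_i · s_j:
  σ(Q1,Q2) = 0.17 × 1.44 × 1.53 = 0.3745
  σ(Q1,Q3) = 0.62 × 1.44 × 1.07 = 0.9553
  σ(Q1,Q4) = 0.35 × 1.44 × 1.45 = 0.7308
  σ(Q2,Q3) = 0.29 × 1.53 × 1.07 = 0.4748
  σ(Q2,Q4) = 0.50 × 1.53 × 1.45 = 1.1093
  σ(Q3,Q4) = 0.44 × 1.07 × 1.45 = 0.6827
σ²_T = Σσ²ᵢ + 2·Σσ_ij = 7.6619 + 2 × 4.3274 = 16.3167
α = (4/3)·(1 − 7.6619/16.3167) = 0.71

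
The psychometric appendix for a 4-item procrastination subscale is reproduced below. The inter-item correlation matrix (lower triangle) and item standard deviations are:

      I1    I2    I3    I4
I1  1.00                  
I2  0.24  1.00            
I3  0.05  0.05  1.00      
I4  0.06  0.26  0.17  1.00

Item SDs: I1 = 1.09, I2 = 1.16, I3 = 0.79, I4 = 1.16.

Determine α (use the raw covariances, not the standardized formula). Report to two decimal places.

Σσ²ᵢ = 1.09² + 1.16² + 0.79² + 1.16² = 4.5034
Covariances σ_ij = r_ij · s_i · s_j:
  σ(I1,I2) = 0.24 × 1.09 × 1.16 = 0.3035
  σ(I1,I3) = 0.05 × 1.09 × 0.79 = 0.0431
  σ(I1,I4) = 0.06 × 1.09 × 1.16 = 0.0759
  σ(I2,I3) = 0.05 × 1.16 × 0.79 = 0.0458
  σ(I2,I4) = 0.26 × 1.16 × 1.16 = 0.3499
  σ(I3,I4) = 0.17 × 0.79 × 1.16 = 0.1558
σ²_T = Σσ²ᵢ + 2·Σσ_ij = 4.5034 + 2 × 0.9740 = 6.4514
α = (4/3)·(1 − 4.5034/6.4514) = 0.40

α = 0.40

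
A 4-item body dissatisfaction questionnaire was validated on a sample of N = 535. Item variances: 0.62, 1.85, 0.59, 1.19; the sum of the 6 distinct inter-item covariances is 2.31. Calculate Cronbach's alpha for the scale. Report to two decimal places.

α = 0.69

Σσᵢ² = 0.62 + 1.85 + 0.59 + 1.19 = 4.25
Sum of distinct covariances = 2.31
total variance = Σσᵢ² + 2·Σcov = 4.25 + 2 × 2.31 = 8.87
α = (4/3)·(1 − 4.25/8.87) = 0.69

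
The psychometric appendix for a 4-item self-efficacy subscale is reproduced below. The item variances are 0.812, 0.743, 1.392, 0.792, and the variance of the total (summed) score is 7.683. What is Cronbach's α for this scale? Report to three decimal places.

Cronbach's α = 0.684

Σσ²ᵢ = 0.812 + 0.743 + 1.392 + 0.792 = 3.739
α = (k/(k−1))·(1 − Σσ²ᵢ/Var(T)) = (4/3)·(1 − 3.739/7.683) = 0.684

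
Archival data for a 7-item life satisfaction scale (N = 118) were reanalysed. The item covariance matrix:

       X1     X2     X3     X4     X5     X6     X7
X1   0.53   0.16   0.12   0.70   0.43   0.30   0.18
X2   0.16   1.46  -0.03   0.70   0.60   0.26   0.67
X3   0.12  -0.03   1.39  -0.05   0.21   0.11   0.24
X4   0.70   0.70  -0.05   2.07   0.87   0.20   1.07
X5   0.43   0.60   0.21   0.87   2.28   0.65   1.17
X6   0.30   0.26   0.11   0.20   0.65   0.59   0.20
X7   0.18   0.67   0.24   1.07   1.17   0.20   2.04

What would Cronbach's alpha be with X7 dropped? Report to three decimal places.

Remaining items: X1, X2, X3, X4, X5, X6 (k = 6).
sum of item variances = 0.53 + 1.46 + 1.39 + 2.07 + 2.28 + 0.59 = 8.32
total variance = 8.32 + 2 × 5.23 = 18.78
α (item deleted) = (6/5)·(1 − 8.32/18.78) = 0.668

Cronbach's alpha = 0.668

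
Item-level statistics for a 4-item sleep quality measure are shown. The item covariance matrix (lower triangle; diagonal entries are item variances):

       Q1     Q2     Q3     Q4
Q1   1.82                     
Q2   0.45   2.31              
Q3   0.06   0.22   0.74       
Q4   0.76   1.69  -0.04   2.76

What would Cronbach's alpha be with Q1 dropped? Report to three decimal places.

Remaining items: Q2, Q3, Q4 (k = 3).
Σσᵢ² = 2.31 + 0.74 + 2.76 = 5.81
total variance = 5.81 + 2 × 1.87 = 9.55
α (item deleted) = (3/2)·(1 − 5.81/9.55) = 0.587

Cronbach's alpha = 0.587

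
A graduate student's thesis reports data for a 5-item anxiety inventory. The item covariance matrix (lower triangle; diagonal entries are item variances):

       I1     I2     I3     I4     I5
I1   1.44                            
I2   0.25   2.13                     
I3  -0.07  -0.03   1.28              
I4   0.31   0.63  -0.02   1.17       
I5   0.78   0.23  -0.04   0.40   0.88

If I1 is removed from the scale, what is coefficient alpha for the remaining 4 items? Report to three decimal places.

Remaining items: I2, I3, I4, I5 (k = 4).
ΣVar(i) = 2.13 + 1.28 + 1.17 + 0.88 = 5.46
σ²_total = 5.46 + 2 × 1.17 = 7.80
α (item deleted) = (4/3)·(1 − 5.46/7.80) = 0.400

α = 0.400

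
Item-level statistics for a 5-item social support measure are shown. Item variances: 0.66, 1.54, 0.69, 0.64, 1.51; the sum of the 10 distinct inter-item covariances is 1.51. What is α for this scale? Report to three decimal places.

Σσᵢ² = 0.66 + 1.54 + 0.69 + 0.64 + 1.51 = 5.04
Sum of distinct covariances = 1.51
σ²_total = Σσᵢ² + 2·Σcov = 5.04 + 2 × 1.51 = 8.06
α = (5/4)·(1 − 5.04/8.06) = 0.468

α = 0.468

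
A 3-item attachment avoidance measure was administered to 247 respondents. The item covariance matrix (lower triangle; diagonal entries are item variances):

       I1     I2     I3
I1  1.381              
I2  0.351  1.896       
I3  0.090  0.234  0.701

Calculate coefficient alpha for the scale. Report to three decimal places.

α = 0.380

Σσᵢ² = 1.381 + 1.896 + 0.701 = 3.978
Sum of the distinct covariances = 0.675
σ²_T = 3.978 + 2 × 0.675 = 5.328
α = (k/(k−1))·(1 − Σσᵢ²/σ²_T) = (3/2)·(1 − 3.978/5.328) = 0.380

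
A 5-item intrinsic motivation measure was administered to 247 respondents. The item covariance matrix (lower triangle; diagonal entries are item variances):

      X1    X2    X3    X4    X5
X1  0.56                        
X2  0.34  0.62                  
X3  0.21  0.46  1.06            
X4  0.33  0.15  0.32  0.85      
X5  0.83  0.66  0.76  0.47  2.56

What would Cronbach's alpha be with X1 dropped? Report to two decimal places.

Cronbach's alpha = 0.70

Remaining items: X2, X3, X4, X5 (k = 4).
sum of item variances = 0.62 + 1.06 + 0.85 + 2.56 = 5.09
Var(T) = 5.09 + 2 × 2.82 = 10.73
α (item deleted) = (4/3)·(1 − 5.09/10.73) = 0.70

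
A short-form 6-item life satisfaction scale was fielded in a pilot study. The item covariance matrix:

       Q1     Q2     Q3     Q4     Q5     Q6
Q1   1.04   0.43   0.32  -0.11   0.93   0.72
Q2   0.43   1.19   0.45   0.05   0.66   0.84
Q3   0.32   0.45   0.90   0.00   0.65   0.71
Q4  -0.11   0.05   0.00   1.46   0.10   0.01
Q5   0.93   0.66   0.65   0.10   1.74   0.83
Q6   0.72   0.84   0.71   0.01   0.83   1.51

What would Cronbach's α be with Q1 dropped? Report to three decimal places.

Remaining items: Q2, Q3, Q4, Q5, Q6 (k = 5).
sum of item variances = 1.19 + 0.90 + 1.46 + 1.74 + 1.51 = 6.80
σ²_T = 6.80 + 2 × 4.30 = 15.40
α (item deleted) = (5/4)·(1 − 6.80/15.40) = 0.698

Cronbach's α = 0.698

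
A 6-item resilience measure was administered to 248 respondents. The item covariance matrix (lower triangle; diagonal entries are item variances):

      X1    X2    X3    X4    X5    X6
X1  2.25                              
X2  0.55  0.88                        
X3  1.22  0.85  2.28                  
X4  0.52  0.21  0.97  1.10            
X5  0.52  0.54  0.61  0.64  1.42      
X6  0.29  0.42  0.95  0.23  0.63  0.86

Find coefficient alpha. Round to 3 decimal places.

coefficient alpha = 0.811

Σσ²ᵢ = 2.25 + 0.88 + 2.28 + 1.10 + 1.42 + 0.86 = 8.79
Sum of the distinct covariances = 9.15
σ²_total = 8.79 + 2 × 9.15 = 27.09
α = (k/(k−1))·(1 − Σσ²ᵢ/σ²_total) = (6/5)·(1 − 8.79/27.09) = 0.811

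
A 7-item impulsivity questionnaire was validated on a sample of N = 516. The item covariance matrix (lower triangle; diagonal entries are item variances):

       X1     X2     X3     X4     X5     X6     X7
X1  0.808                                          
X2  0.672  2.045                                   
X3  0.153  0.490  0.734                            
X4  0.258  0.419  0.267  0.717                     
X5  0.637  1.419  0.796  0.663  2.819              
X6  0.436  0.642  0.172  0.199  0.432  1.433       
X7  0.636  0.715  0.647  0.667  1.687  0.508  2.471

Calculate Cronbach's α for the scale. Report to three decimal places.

ΣVar(i) = 0.808 + 2.045 + 0.734 + 0.717 + 2.819 + 1.433 + 2.471 = 11.027
Σ_{i<j} σ_ij = 12.515
σ²_total = 11.027 + 2 × 12.515 = 36.057
α = (k/(k−1))·(1 − ΣVar(i)/σ²_total) = (7/6)·(1 − 11.027/36.057) = 0.810

α = 0.810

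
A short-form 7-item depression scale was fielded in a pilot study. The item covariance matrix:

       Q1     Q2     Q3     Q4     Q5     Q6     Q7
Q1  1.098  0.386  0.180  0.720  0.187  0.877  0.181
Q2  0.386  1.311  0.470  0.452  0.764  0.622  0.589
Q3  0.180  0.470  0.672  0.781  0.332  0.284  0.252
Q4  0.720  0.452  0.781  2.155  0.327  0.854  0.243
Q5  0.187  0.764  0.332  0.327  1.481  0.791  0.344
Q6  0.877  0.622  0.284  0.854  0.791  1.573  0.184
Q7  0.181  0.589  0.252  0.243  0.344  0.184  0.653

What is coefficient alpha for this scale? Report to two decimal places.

Σσᵢ² = 1.098 + 1.311 + 0.672 + 2.155 + 1.481 + 1.573 + 0.653 = 8.943
Sum of off-diagonal covariances = 9.820
Var(T) = 8.943 + 2 × 9.820 = 28.583
α = (k/(k−1))·(1 − Σσᵢ²/Var(T)) = (7/6)·(1 − 8.943/28.583) = 0.80

coefficient alpha = 0.80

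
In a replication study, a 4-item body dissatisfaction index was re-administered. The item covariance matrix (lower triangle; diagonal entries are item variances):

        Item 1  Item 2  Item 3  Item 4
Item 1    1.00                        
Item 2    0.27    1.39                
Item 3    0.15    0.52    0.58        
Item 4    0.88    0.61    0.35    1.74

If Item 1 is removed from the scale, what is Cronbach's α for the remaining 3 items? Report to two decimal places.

Remaining items: Item 2, Item 3, Item 4 (k = 3).
ΣVar(i) = 1.39 + 0.58 + 1.74 = 3.71
total variance = 3.71 + 2 × 1.48 = 6.67
α (item deleted) = (3/2)·(1 − 3.71/6.67) = 0.67

α = 0.67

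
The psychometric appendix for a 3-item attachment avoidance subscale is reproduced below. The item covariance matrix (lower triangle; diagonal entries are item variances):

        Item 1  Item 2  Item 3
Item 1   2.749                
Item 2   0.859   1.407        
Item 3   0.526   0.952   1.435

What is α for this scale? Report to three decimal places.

α = 0.683

sum of item variances = 2.749 + 1.407 + 1.435 = 5.591
Sum of off-diagonal covariances = 2.337
Var(T) = 5.591 + 2 × 2.337 = 10.265
α = (k/(k−1))·(1 − sum of item variances/Var(T)) = (3/2)·(1 − 5.591/10.265) = 0.683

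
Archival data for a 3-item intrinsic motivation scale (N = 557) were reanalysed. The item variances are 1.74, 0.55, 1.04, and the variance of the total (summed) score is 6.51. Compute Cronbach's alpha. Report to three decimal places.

α = 0.733

Σσᵢ² = 1.74 + 0.55 + 1.04 = 3.33
α = (k/(k−1))·(1 − Σσᵢ²/σ²_total) = (3/2)·(1 − 3.33/6.51) = 0.733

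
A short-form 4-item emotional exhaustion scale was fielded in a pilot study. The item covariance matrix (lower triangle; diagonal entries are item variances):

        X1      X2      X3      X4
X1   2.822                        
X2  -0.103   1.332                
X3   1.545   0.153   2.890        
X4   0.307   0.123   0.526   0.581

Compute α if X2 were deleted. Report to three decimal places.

Remaining items: X1, X3, X4 (k = 3).
ΣVar(i) = 2.822 + 2.890 + 0.581 = 6.293
σ²_T = 6.293 + 2 × 2.378 = 11.049
α (item deleted) = (3/2)·(1 − 6.293/11.049) = 0.646

α = 0.646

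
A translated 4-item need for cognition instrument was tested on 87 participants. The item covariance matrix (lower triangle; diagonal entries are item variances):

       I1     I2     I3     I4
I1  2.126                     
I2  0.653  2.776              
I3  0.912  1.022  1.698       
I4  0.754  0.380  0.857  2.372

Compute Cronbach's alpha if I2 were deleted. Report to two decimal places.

α = 0.67

Remaining items: I1, I3, I4 (k = 3).
Σσᵢ² = 2.126 + 1.698 + 2.372 = 6.196
Var(T) = 6.196 + 2 × 2.523 = 11.242
α (item deleted) = (3/2)·(1 − 6.196/11.242) = 0.67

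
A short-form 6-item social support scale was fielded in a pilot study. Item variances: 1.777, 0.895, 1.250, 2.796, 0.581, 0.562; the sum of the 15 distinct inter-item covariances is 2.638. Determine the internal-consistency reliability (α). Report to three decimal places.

Σσᵢ² = 1.777 + 0.895 + 1.250 + 2.796 + 0.581 + 0.562 = 7.861
Sum of distinct covariances = 2.638
total variance = Σσᵢ² + 2·Σcov = 7.861 + 2 × 2.638 = 13.137
α = (6/5)·(1 − 7.861/13.137) = 0.482

α = 0.482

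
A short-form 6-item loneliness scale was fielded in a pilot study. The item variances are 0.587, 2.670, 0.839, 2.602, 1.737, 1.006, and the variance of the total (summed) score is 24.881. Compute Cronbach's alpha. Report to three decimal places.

α = 0.745

ΣVar(i) = 0.587 + 2.670 + 0.839 + 2.602 + 1.737 + 1.006 = 9.441
α = (k/(k−1))·(1 − ΣVar(i)/σ²_T) = (6/5)·(1 − 9.441/24.881) = 0.745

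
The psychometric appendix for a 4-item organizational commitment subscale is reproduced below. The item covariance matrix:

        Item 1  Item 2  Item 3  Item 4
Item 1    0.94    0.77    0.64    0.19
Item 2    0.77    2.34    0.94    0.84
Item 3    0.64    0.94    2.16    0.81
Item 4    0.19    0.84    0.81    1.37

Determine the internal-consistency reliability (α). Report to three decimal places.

α = 0.736

sum of item variances = 0.94 + 2.34 + 2.16 + 1.37 = 6.81
Sum of off-diagonal covariances = 4.19
σ²_total = 6.81 + 2 × 4.19 = 15.19
α = (k/(k−1))·(1 − sum of item variances/σ²_total) = (4/3)·(1 − 6.81/15.19) = 0.736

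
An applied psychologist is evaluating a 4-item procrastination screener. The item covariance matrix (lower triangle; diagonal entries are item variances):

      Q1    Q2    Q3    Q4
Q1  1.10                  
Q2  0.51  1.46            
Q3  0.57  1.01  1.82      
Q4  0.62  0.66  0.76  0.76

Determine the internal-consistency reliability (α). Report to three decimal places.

α = 0.822

sum of item variances = 1.10 + 1.46 + 1.82 + 0.76 = 5.14
Sum of the distinct covariances = 4.13
σ²_total = 5.14 + 2 × 4.13 = 13.40
α = (k/(k−1))·(1 − sum of item variances/σ²_total) = (4/3)·(1 − 5.14/13.40) = 0.822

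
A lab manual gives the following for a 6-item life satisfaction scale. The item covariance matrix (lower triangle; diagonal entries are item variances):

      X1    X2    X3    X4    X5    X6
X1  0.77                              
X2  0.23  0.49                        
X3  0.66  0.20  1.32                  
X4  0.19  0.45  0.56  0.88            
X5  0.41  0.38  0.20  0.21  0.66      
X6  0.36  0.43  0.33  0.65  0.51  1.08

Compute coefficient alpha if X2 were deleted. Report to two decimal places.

coefficient alpha = 0.79

Remaining items: X1, X3, X4, X5, X6 (k = 5).
Σσ²ᵢ = 0.77 + 1.32 + 0.88 + 0.66 + 1.08 = 4.71
total variance = 4.71 + 2 × 4.08 = 12.87
α (item deleted) = (5/4)·(1 − 4.71/12.87) = 0.79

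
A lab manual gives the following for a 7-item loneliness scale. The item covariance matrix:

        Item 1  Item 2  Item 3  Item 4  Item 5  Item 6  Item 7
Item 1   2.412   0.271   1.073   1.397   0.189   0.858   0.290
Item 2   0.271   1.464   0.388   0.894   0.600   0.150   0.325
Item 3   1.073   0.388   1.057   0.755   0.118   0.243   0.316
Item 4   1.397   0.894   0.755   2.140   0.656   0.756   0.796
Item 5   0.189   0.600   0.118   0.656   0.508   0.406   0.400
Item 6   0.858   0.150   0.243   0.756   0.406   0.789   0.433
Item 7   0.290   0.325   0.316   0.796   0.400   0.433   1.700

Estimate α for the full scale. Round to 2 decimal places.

α = 0.81

Σσᵢ² = 2.412 + 1.464 + 1.057 + 2.140 + 0.508 + 0.789 + 1.700 = 10.070
Σ_{i<j} σ_ij = 11.314
Var(T) = 10.070 + 2 × 11.314 = 32.698
α = (k/(k−1))·(1 − Σσᵢ²/Var(T)) = (7/6)·(1 − 10.070/32.698) = 0.81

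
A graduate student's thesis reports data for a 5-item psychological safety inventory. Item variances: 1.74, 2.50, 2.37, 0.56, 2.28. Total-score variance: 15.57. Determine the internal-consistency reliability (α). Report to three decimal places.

α = 0.491

ΣVar(i) = 1.74 + 2.50 + 2.37 + 0.56 + 2.28 = 9.45
α = (k/(k−1))·(1 − ΣVar(i)/total variance) = (5/4)·(1 − 9.45/15.57) = 0.491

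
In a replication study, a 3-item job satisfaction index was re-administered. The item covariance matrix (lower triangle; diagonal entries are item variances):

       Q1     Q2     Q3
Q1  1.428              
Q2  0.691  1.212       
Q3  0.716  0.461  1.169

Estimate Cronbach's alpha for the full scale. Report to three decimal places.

α = 0.743

Σσ²ᵢ = 1.428 + 1.212 + 1.169 = 3.809
Sum of off-diagonal covariances = 1.868
σ²_total = 3.809 + 2 × 1.868 = 7.545
α = (k/(k−1))·(1 − Σσ²ᵢ/σ²_total) = (3/2)·(1 − 3.809/7.545) = 0.743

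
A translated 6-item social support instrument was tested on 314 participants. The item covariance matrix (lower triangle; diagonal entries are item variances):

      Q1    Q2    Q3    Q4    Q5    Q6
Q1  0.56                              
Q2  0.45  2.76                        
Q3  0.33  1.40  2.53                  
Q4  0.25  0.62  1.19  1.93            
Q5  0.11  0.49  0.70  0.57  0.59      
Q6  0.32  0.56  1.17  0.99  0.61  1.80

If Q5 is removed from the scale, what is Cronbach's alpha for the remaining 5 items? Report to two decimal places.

Remaining items: Q1, Q2, Q3, Q4, Q6 (k = 5).
ΣVar(i) = 0.56 + 2.76 + 2.53 + 1.93 + 1.80 = 9.58
σ²_T = 9.58 + 2 × 7.28 = 24.14
α (item deleted) = (5/4)·(1 − 9.58/24.14) = 0.75

Cronbach's alpha = 0.75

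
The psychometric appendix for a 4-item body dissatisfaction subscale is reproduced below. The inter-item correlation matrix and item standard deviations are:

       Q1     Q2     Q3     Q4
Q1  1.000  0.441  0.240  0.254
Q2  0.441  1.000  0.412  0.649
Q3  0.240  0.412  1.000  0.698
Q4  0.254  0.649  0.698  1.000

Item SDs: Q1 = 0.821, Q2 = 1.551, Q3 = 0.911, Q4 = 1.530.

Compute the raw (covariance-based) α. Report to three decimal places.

α = 0.761

Σσ²ᵢ = 0.821² + 1.551² + 0.911² + 1.530² = 6.2505
Covariances σ_ij = r_ij · s_i · s_j:
  σ(Q1,Q2) = 0.441 × 0.821 × 1.551 = 0.5616
  σ(Q1,Q3) = 0.240 × 0.821 × 0.911 = 0.1795
  σ(Q1,Q4) = 0.254 × 0.821 × 1.530 = 0.3191
  σ(Q2,Q3) = 0.412 × 1.551 × 0.911 = 0.5821
  σ(Q2,Q4) = 0.649 × 1.551 × 1.530 = 1.5401
  σ(Q3,Q4) = 0.698 × 0.911 × 1.530 = 0.9729
σ²_T = Σσ²ᵢ + 2·Σσ_ij = 6.2505 + 2 × 4.1553 = 14.5611
α = (4/3)·(1 − 6.2505/14.5611) = 0.761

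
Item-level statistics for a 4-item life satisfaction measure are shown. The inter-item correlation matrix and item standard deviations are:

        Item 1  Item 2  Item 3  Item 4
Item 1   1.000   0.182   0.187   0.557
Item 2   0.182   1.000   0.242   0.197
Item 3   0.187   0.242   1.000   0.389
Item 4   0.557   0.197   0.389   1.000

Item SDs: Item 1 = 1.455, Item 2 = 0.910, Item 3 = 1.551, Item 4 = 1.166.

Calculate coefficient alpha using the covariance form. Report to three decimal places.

Σσ²ᵢ = 1.455² + 0.910² + 1.551² + 1.166² = 6.7103
Covariances σ_ij = r_ij · s_i · s_j:
  σ(Item 1,Item 2) = 0.182 × 1.455 × 0.910 = 0.2410
  σ(Item 1,Item 3) = 0.187 × 1.455 × 1.551 = 0.4220
  σ(Item 1,Item 4) = 0.557 × 1.455 × 1.166 = 0.9450
  σ(Item 2,Item 3) = 0.242 × 0.910 × 1.551 = 0.3416
  σ(Item 2,Item 4) = 0.197 × 0.910 × 1.166 = 0.2090
  σ(Item 3,Item 4) = 0.389 × 1.551 × 1.166 = 0.7035
σ²_T = Σσ²ᵢ + 2·Σσ_ij = 6.7103 + 2 × 2.8621 = 12.4345
α = (4/3)·(1 − 6.7103/12.4345) = 0.614

coefficient alpha = 0.614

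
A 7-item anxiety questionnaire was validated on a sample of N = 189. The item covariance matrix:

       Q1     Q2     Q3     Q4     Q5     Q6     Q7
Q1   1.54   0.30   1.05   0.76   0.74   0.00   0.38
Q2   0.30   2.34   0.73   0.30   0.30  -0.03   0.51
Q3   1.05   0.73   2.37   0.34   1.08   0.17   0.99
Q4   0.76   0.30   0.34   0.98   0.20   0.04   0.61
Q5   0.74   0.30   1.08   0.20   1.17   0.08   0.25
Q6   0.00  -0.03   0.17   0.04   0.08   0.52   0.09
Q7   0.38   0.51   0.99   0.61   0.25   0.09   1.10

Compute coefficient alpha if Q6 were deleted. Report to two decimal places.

α = 0.77

Remaining items: Q1, Q2, Q3, Q4, Q5, Q7 (k = 6).
sum of item variances = 1.54 + 2.34 + 2.37 + 0.98 + 1.17 + 1.10 = 9.50
Var(T) = 9.50 + 2 × 8.54 = 26.58
α (item deleted) = (6/5)·(1 − 9.50/26.58) = 0.77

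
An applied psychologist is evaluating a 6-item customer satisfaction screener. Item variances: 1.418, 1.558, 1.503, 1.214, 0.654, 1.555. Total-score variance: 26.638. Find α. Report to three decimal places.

α = 0.844

ΣVar(i) = 1.418 + 1.558 + 1.503 + 1.214 + 0.654 + 1.555 = 7.902
α = (k/(k−1))·(1 − ΣVar(i)/σ²_total) = (6/5)·(1 − 7.902/26.638) = 0.844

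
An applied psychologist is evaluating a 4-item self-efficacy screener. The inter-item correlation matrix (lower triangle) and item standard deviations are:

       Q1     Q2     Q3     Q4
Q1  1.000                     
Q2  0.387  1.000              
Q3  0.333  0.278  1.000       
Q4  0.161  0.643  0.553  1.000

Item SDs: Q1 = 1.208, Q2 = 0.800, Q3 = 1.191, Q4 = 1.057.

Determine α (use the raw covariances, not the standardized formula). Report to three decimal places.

Σσ²ᵢ = 1.208² + 0.800² + 1.191² + 1.057² = 4.6350
Covariances σ_ij = r_ij · s_i · s_j:
  σ(Q1,Q2) = 0.387 × 1.208 × 0.800 = 0.3740
  σ(Q1,Q3) = 0.333 × 1.208 × 1.191 = 0.4791
  σ(Q1,Q4) = 0.161 × 1.208 × 1.057 = 0.2056
  σ(Q2,Q3) = 0.278 × 0.800 × 1.191 = 0.2649
  σ(Q2,Q4) = 0.643 × 0.800 × 1.057 = 0.5437
  σ(Q3,Q4) = 0.553 × 1.191 × 1.057 = 0.6962
σ²_T = Σσ²ᵢ + 2·Σσ_ij = 4.6350 + 2 × 2.5635 = 9.7620
α = (4/3)·(1 − 4.6350/9.7620) = 0.700

α = 0.700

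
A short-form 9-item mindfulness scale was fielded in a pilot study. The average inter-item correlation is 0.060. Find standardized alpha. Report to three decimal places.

Standardized α = k·r̄ / (1 + (k−1)·r̄) = 9 × 0.060 / (1 + 8 × 0.060)
  = 0.5400 / 1.4800 = 0.365

α = 0.365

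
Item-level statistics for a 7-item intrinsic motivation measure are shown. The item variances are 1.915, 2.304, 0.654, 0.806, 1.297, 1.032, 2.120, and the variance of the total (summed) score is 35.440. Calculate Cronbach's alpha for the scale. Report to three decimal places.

Σσ²ᵢ = 1.915 + 2.304 + 0.654 + 0.806 + 1.297 + 1.032 + 2.120 = 10.128
α = (k/(k−1))·(1 − Σσ²ᵢ/total variance) = (7/6)·(1 − 10.128/35.440) = 0.833

Cronbach's alpha = 0.833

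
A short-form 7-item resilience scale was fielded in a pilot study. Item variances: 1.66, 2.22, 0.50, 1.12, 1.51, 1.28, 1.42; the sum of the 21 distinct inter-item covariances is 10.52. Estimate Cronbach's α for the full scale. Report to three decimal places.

Σσᵢ² = 1.66 + 2.22 + 0.50 + 1.12 + 1.51 + 1.28 + 1.42 = 9.71
Sum of distinct covariances = 10.52
σ²_T = Σσᵢ² + 2·Σcov = 9.71 + 2 × 10.52 = 30.75
α = (7/6)·(1 − 9.71/30.75) = 0.798

α = 0.798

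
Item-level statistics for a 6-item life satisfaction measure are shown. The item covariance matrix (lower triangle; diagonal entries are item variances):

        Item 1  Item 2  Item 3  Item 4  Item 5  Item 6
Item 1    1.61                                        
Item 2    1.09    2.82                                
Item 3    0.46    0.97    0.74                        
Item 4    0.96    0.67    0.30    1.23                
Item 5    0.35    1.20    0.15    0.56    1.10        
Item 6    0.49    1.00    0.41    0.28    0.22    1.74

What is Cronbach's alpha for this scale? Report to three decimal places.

α = 0.796

sum of item variances = 1.61 + 2.82 + 0.74 + 1.23 + 1.10 + 1.74 = 9.24
Sum of the distinct covariances = 9.11
total variance = 9.24 + 2 × 9.11 = 27.46
α = (k/(k−1))·(1 − sum of item variances/total variance) = (6/5)·(1 − 9.24/27.46) = 0.796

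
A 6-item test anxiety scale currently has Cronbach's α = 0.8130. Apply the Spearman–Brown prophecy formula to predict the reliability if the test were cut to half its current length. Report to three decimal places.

predicted reliability = 0.685

Length factor m = 1/2
α' = m·α / (1 − (1−m)·α)
   = 1/2 × 0.8130 / (1 − (1 − 1/2) × 0.8130)
   = 0.4065 / 0.5935 = 0.685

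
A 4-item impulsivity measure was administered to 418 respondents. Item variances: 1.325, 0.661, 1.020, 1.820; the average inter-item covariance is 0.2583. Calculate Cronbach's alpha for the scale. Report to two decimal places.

α = 0.52

Σσ²ᵢ = 1.325 + 0.661 + 1.020 + 1.820 = 4.826
Sum of the 6 distinct covariances = 6 × 0.2583 = 1.5498
total variance = Σσ²ᵢ + 2·Σcov = 4.826 + 2 × 1.5498 = 7.9256
α = (4/3)·(1 − 4.826/7.9256) = 0.52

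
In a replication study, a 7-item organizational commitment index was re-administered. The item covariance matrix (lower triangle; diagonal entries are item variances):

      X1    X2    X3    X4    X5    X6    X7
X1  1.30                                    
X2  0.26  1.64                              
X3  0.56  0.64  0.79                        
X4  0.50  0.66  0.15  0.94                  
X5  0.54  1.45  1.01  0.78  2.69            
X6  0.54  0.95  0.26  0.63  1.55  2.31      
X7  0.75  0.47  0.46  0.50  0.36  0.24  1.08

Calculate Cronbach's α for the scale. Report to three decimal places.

α = 0.830

ΣVar(i) = 1.30 + 1.64 + 0.79 + 0.94 + 2.69 + 2.31 + 1.08 = 10.75
Σ_{i<j} σ_ij = 13.26
σ²_total = 10.75 + 2 × 13.26 = 37.27
α = (k/(k−1))·(1 − ΣVar(i)/σ²_total) = (7/6)·(1 − 10.75/37.27) = 0.830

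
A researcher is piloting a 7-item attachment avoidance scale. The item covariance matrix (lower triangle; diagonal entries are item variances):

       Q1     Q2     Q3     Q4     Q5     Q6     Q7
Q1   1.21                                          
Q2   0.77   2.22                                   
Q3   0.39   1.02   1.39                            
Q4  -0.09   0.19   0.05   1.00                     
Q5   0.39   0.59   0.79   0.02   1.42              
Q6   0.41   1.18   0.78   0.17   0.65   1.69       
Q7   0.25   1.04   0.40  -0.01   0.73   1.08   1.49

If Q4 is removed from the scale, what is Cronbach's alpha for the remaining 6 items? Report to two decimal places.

Remaining items: Q1, Q2, Q3, Q5, Q6, Q7 (k = 6).
Σσ²ᵢ = 1.21 + 2.22 + 1.39 + 1.42 + 1.69 + 1.49 = 9.42
total variance = 9.42 + 2 × 10.47 = 30.36
α (item deleted) = (6/5)·(1 − 9.42/30.36) = 0.83

α = 0.83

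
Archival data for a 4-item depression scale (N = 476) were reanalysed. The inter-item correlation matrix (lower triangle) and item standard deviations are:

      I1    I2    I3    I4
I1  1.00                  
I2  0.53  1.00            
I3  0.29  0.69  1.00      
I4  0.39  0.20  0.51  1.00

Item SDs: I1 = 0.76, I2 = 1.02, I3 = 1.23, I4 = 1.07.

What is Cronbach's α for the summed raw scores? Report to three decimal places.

Cronbach's α = 0.751

Σσ²ᵢ = 0.76² + 1.02² + 1.23² + 1.07² = 4.2758
Covariances σ_ij = r_ij · s_i · s_j:
  σ(I1,I2) = 0.53 × 0.76 × 1.02 = 0.4109
  σ(I1,I3) = 0.29 × 0.76 × 1.23 = 0.2711
  σ(I1,I4) = 0.39 × 0.76 × 1.07 = 0.3171
  σ(I2,I3) = 0.69 × 1.02 × 1.23 = 0.8657
  σ(I2,I4) = 0.20 × 1.02 × 1.07 = 0.2183
  σ(I3,I4) = 0.51 × 1.23 × 1.07 = 0.6712
σ²_T = Σσ²ᵢ + 2·Σσ_ij = 4.2758 + 2 × 2.7543 = 9.7844
α = (4/3)·(1 − 4.2758/9.7844) = 0.751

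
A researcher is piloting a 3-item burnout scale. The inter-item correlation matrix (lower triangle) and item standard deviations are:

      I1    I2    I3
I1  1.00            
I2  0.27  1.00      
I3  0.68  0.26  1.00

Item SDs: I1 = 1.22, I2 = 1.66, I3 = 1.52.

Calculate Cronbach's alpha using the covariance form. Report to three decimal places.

Σσ²ᵢ = 1.22² + 1.66² + 1.52² = 6.5544
Covariances σ_ij = r_ij · s_i · s_j:
  σ(I1,I2) = 0.27 × 1.22 × 1.66 = 0.5468
  σ(I1,I3) = 0.68 × 1.22 × 1.52 = 1.2610
  σ(I2,I3) = 0.26 × 1.66 × 1.52 = 0.6560
σ²_T = Σσ²ᵢ + 2·Σσ_ij = 6.5544 + 2 × 2.4638 = 11.4820
α = (3/2)·(1 − 6.5544/11.4820) = 0.644

α = 0.644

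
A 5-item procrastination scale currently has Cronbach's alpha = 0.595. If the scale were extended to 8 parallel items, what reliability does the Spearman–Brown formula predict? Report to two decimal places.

Length factor m = 8/5 = 1.6000
α' = m·α / (1 + (m−1)·α)
   = 8/5 × 0.595 / (1 + (8/5 − 1) × 0.595)
   = 0.9520 / 1.3570 = 0.70

predicted reliability = 0.70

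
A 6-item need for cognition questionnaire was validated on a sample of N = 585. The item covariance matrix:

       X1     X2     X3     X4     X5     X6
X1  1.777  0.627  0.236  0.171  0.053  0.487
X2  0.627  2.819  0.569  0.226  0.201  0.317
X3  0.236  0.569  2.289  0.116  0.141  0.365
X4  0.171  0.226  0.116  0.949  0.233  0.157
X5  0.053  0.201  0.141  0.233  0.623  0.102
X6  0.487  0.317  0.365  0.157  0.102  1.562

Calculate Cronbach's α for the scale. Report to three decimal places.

Σσᵢ² = 1.777 + 2.819 + 2.289 + 0.949 + 0.623 + 1.562 = 10.019
Σ_{i<j} σ_ij = 4.001
total variance = 10.019 + 2 × 4.001 = 18.021
α = (k/(k−1))·(1 − Σσᵢ²/total variance) = (6/5)·(1 − 10.019/18.021) = 0.533

α = 0.533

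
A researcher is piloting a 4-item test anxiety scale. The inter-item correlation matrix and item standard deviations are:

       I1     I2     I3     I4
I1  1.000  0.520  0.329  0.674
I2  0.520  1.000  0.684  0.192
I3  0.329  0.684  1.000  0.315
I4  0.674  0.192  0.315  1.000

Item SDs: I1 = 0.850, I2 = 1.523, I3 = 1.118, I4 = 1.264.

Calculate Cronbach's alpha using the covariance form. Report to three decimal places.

α = 0.741

Σσ²ᵢ = 0.850² + 1.523² + 1.118² + 1.264² = 5.8896
Covariances σ_ij = r_ij · s_i · s_j:
  σ(I1,I2) = 0.520 × 0.850 × 1.523 = 0.6732
  σ(I1,I3) = 0.329 × 0.850 × 1.118 = 0.3126
  σ(I1,I4) = 0.674 × 0.850 × 1.264 = 0.7241
  σ(I2,I3) = 0.684 × 1.523 × 1.118 = 1.1647
  σ(I2,I4) = 0.192 × 1.523 × 1.264 = 0.3696
  σ(I3,I4) = 0.315 × 1.118 × 1.264 = 0.4451
σ²_T = Σσ²ᵢ + 2·Σσ_ij = 5.8896 + 2 × 3.6893 = 13.2682
α = (4/3)·(1 − 5.8896/13.2682) = 0.741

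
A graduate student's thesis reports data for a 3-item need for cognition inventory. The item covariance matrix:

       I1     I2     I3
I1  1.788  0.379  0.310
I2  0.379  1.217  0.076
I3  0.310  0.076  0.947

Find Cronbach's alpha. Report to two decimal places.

Cronbach's alpha = 0.42

Σσ²ᵢ = 1.788 + 1.217 + 0.947 = 3.952
Σ_{i<j} σ_ij = 0.765
σ²_T = 3.952 + 2 × 0.765 = 5.482
α = (k/(k−1))·(1 − Σσ²ᵢ/σ²_T) = (3/2)·(1 − 3.952/5.482) = 0.42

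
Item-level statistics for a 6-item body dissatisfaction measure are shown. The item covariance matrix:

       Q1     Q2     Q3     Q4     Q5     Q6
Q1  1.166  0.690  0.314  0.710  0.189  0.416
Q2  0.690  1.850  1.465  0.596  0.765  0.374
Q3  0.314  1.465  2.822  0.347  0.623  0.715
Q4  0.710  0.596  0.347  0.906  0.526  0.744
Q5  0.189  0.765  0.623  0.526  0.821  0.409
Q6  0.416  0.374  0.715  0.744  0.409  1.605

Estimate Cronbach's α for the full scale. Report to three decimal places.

sum of item variances = 1.166 + 1.850 + 2.822 + 0.906 + 0.821 + 1.605 = 9.170
Sum of off-diagonal covariances = 8.883
Var(T) = 9.170 + 2 × 8.883 = 26.936
α = (k/(k−1))·(1 − sum of item variances/Var(T)) = (6/5)·(1 − 9.170/26.936) = 0.791

Cronbach's α = 0.791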